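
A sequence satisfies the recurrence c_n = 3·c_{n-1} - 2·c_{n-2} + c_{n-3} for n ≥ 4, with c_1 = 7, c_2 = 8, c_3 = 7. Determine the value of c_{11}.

Iterate the recurrence:
c_4 = 12;  c_5 = 30;  c_6 = 73;  c_7 = 171;  c_8 = 397;  c_9 = 922;  c_{10} = 2143;  c_{11} = 4982.

4982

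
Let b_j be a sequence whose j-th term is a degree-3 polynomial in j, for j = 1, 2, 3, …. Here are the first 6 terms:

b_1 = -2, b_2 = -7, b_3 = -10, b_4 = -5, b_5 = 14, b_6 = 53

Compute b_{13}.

1st diffs: -5, -3, 5, 19, 39.
2nd diffs: 2, 8, 14, 20.
3rd diffs: 6, 6, 6 (constant).
So b_j = j^3 - 5j^2 + 3j - 1.
Evaluating at j = 13 gives b_{13} = 1390.

1390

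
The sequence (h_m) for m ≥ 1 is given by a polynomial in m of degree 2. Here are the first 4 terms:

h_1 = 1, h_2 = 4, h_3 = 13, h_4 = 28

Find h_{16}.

676

1st diffs: 3, 9, 15.
2nd diffs: 6, 6 (constant).
So h_m = 3m^2 - 6m + 4.
Evaluating at m = 16 gives h_{16} = 676.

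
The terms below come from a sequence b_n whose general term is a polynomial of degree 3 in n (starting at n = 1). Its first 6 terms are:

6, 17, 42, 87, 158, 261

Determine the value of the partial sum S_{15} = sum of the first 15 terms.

1st diffs: 11, 25, 45, 71, 103.
2nd diffs: 14, 20, 26, 32.
3rd diffs: 6, 6, 6 (constant).
Newton forward-difference form: b_n = 6 + 11·C(n-1,1) + 14·C(n-1,2) + 6·C(n-1,3).
Continuing: …, 402, 587, 822, 1113, …, b_{15} = 3618.
Summing n = 1..15 (15 terms) gives 15805.

15805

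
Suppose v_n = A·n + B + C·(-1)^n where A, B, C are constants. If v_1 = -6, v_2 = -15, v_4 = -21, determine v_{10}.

The three given values yield: A + B - C = -6; 2A + B + C = -15; 4A + B + C = -21.
Subtracting the first from the second: A + 2C = -9.
Subtracting the second from the third: 2A = -6.
Solving: C = -3, A = -3, then B = -6.
Hence v_{10} = -3·10 + (-6) + (-3)·1 = -39.

-39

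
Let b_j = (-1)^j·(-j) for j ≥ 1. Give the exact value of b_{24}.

(-1)^24 = 1; -j at j=24 is -24; so b_{24} = -24.

-24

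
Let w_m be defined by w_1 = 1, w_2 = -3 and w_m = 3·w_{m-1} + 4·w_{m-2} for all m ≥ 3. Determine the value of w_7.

Applying the relation repeatedly:
w_3 = -5, w_4 = -27, w_5 = -101, w_6 = -411, w_7 = -1637.
(Characteristic roots are 4 and -1.)

-1637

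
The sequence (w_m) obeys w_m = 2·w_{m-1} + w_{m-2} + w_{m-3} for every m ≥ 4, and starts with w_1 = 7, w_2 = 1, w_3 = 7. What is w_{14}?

236062

Applying the relation repeatedly:
w_4 = 22  w_5 = 52  w_6 = 133  …  w_{11} = 14290  w_{12} = 36394  w_{13} = 92689  w_{14} = 236062.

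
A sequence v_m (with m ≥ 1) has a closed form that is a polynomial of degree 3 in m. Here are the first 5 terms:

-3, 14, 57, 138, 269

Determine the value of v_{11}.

1st diffs: 17, 43, 81, 131.
2nd diffs: 26, 38, 50.
3rd diffs: 12, 12 (constant).
So v_m = 2m^3 + m^2 - 6.
Evaluating at m = 11 gives v_{11} = 2777.

2777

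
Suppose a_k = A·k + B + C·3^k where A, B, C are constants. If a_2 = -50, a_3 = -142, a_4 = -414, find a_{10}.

Plug in k = 2, 3, 4: 2A + B + 9C = -50; 3A + B + 27C = -142; 4A + B + 81C = -414.
Subtracting the first from the second: A + 18C = -92.
Subtracting the second from the third: A + 54C = -272.
Solving: C = -5, A = -2, then B = -1.
Therefore a_{10} = -20 + (-1) + (-5)·59049 = -295266.

-295266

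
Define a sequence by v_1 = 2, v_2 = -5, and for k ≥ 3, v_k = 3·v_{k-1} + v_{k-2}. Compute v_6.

Step forward from the initial values:
v_3 = -13; v_4 = -44; v_5 = -145; v_6 = -479.

-479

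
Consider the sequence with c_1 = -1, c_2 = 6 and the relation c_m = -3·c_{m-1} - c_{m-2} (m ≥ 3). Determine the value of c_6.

309

Iterate the recurrence:
c_3 = -17;  c_4 = 45;  c_5 = -118;  c_6 = 309.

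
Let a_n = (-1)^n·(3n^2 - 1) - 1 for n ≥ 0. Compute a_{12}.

430

(-1)^12 = 1; 3n^2 - 1 at n=12 is 431; so a_{12} = 430.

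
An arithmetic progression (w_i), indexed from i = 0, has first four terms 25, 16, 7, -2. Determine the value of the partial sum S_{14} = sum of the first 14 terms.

Common difference d = -9.
w_i = 25 + (i - 0)·(-9).
w_{13} = -92; S = 14·(25 + (-92))/2 = -469.

-469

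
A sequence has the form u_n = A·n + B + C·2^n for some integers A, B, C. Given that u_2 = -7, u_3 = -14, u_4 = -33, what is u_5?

At n = 2, 3, 4: 2A + B + 4C = -7; 3A + B + 8C = -14; 4A + B + 16C = -33.
Subtracting the first from the second: A + 4C = -7.
Subtracting the second from the third: A + 8C = -19.
Solving: C = -3, A = 5, then B = -5.
Hence u_5 = 5·5 + (-5) + (-3)·32 = -76.

-76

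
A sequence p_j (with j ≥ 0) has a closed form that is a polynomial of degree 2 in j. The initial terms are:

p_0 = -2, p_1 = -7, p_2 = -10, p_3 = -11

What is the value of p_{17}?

1st diffs: -5, -3, -1.
2nd diffs: 2, 2 (constant).
So p_j = j^2 - 6j - 2.
Evaluating at j = 17 gives p_{17} = 185.

185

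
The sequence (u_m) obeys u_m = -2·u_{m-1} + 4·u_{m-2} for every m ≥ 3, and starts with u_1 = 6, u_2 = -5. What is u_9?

Compute successive terms:
u_3 = 34;  u_4 = -88;  u_5 = 312;  u_6 = -976;  u_7 = 3200;  u_8 = -10304;  u_9 = 33408.

33408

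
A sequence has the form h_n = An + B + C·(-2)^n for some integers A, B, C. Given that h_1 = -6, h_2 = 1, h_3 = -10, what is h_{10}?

1029

The three given values yield: A + B - 2C = -6; 2A + B + 4C = 1; 3A + B - 8C = -10.
Subtracting the first from the second: A + 6C = 7.
Subtracting the second from the third: A - 12C = -11.
Solving: C = 1, A = 1, then B = -5.
So h_n = 1·n + (-5) + 1·(-2)^n; at n=10 this is 1029.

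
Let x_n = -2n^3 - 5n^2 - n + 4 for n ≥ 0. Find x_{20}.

-18016

x_{20} = -2·20^3 - 5·20^2 - 1·20 + 4 = -18016.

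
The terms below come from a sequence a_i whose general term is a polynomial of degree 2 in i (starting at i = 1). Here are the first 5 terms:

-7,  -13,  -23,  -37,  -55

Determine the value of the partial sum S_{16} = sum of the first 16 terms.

-3072

1st diffs: -6, -10, -14, -18.
2nd diffs: -4, -4, -4 (constant).
Newton forward-difference form: a_i = -7 + (-6)·C(i-1,1) + (-4)·C(i-1,2).
Continuing: …, -77, -103, -133, -167, …, a_{16} = -517.
Summing i = 1..16 (16 terms) gives -3072.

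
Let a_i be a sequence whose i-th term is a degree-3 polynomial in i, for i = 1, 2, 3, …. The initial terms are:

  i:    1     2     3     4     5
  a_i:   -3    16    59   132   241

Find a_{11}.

1st diffs: 19, 43, 73, 109.
2nd diffs: 24, 30, 36.
3rd diffs: 6, 6 (constant).
Newton forward-difference form: a_i = -3 + 19·C(i-1,1) + 24·C(i-1,2) + 6·C(i-1,3).
At i = 11: i-1 = 10, so a_{11} = -3 + 190 + 1080 + 720 = 1987.

1987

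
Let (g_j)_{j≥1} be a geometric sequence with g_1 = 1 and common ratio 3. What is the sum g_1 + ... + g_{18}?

g_j = 1·3^(j-1).
S = 1·(3^18 - 1)/(3 - 1) = 1·(387420489 - 1)/(2) = 193710244.

193710244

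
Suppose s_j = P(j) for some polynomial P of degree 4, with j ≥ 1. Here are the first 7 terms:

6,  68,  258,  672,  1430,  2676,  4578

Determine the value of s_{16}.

90816

1st diffs: 62, 190, 414, 758, 1246, 1902.
2nd diffs: 128, 224, 344, 488, 656.
3rd diffs: 96, 120, 144, 168.
4th diffs: 24, 24, 24 (constant).
Newton forward-difference form: s_j = 6 + 62·C(j-1,1) + 128·C(j-1,2) + 96·C(j-1,3) + 24·C(j-1,4).
At j = 16: j-1 = 15, so s_{16} = 6 + 930 + 13440 + 43680 + 32760 = 90816.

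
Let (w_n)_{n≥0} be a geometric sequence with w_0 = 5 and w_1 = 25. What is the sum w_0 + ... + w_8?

2441405

Common ratio r = 5.
w_n = 5·5^(n-0).
S = 5·(5^9 - 1)/(5 - 1) = 5·(1953125 - 1)/(4) = 2441405.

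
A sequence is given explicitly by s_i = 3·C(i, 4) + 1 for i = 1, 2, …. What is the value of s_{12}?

1486

C(12, 4) = 495, so s_{12} = 1486.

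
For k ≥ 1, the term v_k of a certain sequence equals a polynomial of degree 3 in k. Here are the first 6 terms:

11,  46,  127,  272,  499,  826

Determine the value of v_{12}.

5896

1st diffs: 35, 81, 145, 227, 327.
2nd diffs: 46, 64, 82, 100.
3rd diffs: 18, 18, 18 (constant).
So v_k = 3k^3 + 5k^2 - k + 4.
Evaluating at k = 12 gives v_{12} = 5896.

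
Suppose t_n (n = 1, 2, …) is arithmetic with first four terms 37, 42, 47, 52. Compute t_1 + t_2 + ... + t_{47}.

Common difference d = 5.
t_n = 37 + (n - 1)·5.
t_{47} = 267; S = 47·(37 + 267)/2 = 7144.

7144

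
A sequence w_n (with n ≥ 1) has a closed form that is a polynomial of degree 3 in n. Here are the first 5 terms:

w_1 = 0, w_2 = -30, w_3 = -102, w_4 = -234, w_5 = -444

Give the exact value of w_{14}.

1st diffs: -30, -72, -132, -210.
2nd diffs: -42, -60, -78.
3rd diffs: -18, -18 (constant).
So w_n = -3n^3 - 3n^2 + 6.
Evaluating at n = 14 gives w_{14} = -8814.

-8814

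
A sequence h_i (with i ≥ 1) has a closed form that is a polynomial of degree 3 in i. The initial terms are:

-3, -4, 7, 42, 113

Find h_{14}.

4352

1st diffs: -1, 11, 35, 71.
2nd diffs: 12, 24, 36.
3rd diffs: 12, 12 (constant).
Newton forward-difference form: h_i = -3 + (-1)·C(i-1,1) + 12·C(i-1,2) + 12·C(i-1,3).
At i = 14: i-1 = 13, so h_{14} = -3 - 13 + 936 + 3432 = 4352.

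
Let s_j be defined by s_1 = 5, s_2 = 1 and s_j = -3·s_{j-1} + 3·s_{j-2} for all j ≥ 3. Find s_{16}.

Applying the relation repeatedly:
s_3 = 12  s_4 = -33  s_5 = 135  …  s_{13} = 5689845  s_{14} = -21571839  s_{15} = 81785052  s_{16} = -310070673.

-310070673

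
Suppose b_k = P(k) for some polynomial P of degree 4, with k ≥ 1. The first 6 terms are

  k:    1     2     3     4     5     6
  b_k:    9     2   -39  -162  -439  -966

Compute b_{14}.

-33622

1st diffs: -7, -41, -123, -277, -527.
2nd diffs: -34, -82, -154, -250.
3rd diffs: -48, -72, -96.
4th diffs: -24, -24 (constant).
Newton forward-difference form: b_k = 9 + (-7)·C(k-1,1) + (-34)·C(k-1,2) + (-48)·C(k-1,3) + (-24)·C(k-1,4).
At k = 14: k-1 = 13, so b_{14} = 9 - 91 - 2652 - 13728 - 17160 = -33622.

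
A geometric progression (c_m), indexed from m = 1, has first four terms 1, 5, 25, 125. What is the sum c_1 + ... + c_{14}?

Common ratio r = 5.
c_m = 1·5^(m-1).
S = 1·(5^14 - 1)/(5 - 1) = 1·(6103515625 - 1)/(4) = 1525878906.

1525878906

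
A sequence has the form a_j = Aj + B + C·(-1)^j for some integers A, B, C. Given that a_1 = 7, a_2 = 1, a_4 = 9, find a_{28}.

At j = 1, 2, 4: A + B - C = 7; 2A + B + C = 1; 4A + B + C = 9.
Subtracting the first from the second: A + 2C = -6.
Subtracting the second from the third: 2A = 8.
Solving: C = -5, A = 4, then B = -2.
So a_j = 4·j + (-2) + (-5)·(-1)^j; at j=28 this is 105.

105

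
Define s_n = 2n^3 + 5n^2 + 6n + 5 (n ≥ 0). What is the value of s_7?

978

s_7 = 2·7^3 + 5·7^2 + 6·7 + 5 = 978.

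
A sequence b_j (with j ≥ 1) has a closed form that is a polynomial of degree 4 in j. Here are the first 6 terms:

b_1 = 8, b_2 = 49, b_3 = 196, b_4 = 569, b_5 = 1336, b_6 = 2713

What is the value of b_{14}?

1st diffs: 41, 147, 373, 767, 1377.
2nd diffs: 106, 226, 394, 610.
3rd diffs: 120, 168, 216.
4th diffs: 48, 48 (constant).
Newton forward-difference form: b_j = 8 + 41·C(j-1,1) + 106·C(j-1,2) + 120·C(j-1,3) + 48·C(j-1,4).
At j = 14: j-1 = 13, so b_{14} = 8 + 533 + 8268 + 34320 + 34320 = 77449.

77449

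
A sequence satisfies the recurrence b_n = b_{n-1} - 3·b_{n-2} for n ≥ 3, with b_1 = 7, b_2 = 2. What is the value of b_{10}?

b_3 = -19  b_4 = -25  b_5 = 32  b_6 = 107  b_7 = 11  b_8 = -310  b_9 = -343  b_{10} = 587.

587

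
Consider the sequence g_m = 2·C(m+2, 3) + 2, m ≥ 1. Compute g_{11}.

C(13, 3) = 286, so g_{11} = 574.

574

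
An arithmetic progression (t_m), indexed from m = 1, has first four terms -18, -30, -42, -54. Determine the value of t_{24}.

-294

Common difference d = -12.
t_m = -18 + (m - 1)·(-12).
t_{24} = -18 + 23·(-12) = -294.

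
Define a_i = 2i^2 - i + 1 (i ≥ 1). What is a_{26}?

1327

a_{26} = 2·26^2 - 1·26 + 1 = 1327.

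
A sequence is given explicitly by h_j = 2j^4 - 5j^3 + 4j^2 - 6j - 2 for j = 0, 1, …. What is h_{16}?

111518

h_{16} = 2·16^4 - 5·16^3 + 4·16^2 - 6·16 - 2 = 111518.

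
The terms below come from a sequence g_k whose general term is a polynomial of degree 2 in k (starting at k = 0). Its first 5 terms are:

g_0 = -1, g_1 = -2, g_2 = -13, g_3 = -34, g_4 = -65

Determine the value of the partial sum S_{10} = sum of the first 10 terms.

1st diffs: -1, -11, -21, -31.
2nd diffs: -10, -10, -10 (constant).
Newton forward-difference form: g_k = -1 + (-1)·C(k,1) + (-10)·C(k,2).
Continuing: …, -106, -157, -218, -289, …, g_9 = -370.
Summing k = 0..9 (10 terms) gives -1255.

-1255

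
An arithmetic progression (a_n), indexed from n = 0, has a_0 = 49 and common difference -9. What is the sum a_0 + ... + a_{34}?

-3640

a_n = 49 + (n - 0)·(-9).
a_{34} = -257; S = 35·(49 + (-257))/2 = -3640.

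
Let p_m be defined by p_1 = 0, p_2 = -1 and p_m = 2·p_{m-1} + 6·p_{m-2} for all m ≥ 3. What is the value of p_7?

Step forward from the initial values:
p_3 = -2;  p_4 = -10;  p_5 = -32;  p_6 = -124;  p_7 = -440.

-440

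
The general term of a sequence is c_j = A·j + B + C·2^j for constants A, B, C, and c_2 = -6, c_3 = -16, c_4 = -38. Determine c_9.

The three given values yield: 2A + B + 4C = -6; 3A + B + 8C = -16; 4A + B + 16C = -38.
Subtracting the first from the second: A + 4C = -10.
Subtracting the second from the third: A + 8C = -22.
Solving: C = -3, A = 2, then B = 2.
Hence c_9 = 2·9 + 2 + (-3)·512 = -1516.

-1516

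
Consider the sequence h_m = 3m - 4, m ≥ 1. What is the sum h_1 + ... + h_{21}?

609

Over m = 1..21: Σm = 231.
Total = (3)·231 + (-4)·21 = 609.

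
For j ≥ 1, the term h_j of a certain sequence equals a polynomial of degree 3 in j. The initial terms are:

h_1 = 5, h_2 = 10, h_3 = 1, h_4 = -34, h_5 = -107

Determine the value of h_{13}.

1st diffs: 5, -9, -35, -73.
2nd diffs: -14, -26, -38.
3rd diffs: -12, -12 (constant).
Newton forward-difference form: h_j = 5 + 5·C(j-1,1) + (-14)·C(j-1,2) + (-12)·C(j-1,3).
At j = 13: j-1 = 12, so h_{13} = 5 + 60 - 924 - 2640 = -3499.

-3499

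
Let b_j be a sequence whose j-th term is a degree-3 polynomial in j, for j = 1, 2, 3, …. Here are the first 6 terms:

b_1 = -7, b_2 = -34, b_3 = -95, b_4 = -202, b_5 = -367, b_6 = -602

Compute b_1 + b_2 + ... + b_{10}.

-7885

1st diffs: -27, -61, -107, -165, -235.
2nd diffs: -34, -46, -58, -70.
3rd diffs: -12, -12, -12 (constant).
Newton forward-difference form: b_j = -7 + (-27)·C(j-1,1) + (-34)·C(j-1,2) + (-12)·C(j-1,3).
Continuing: -919, -1330, -1847, -2482.
Summing j = 1..10 (10 terms) gives -7885.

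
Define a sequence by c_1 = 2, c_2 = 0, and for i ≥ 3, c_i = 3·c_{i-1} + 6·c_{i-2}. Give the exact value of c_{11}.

Compute successive terms:
c_3 = 12; c_4 = 36; c_5 = 180; c_6 = 756; c_7 = 3348; c_8 = 14580; c_9 = 63828; c_{10} = 278964; c_{11} = 1219860.

1219860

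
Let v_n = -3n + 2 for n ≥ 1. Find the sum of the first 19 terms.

Over n = 1..19: Σn = 190.
Total = (-3)·190 + (2)·19 = -532.

-532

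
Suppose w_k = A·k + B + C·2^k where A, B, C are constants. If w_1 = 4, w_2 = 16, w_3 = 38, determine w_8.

1288

The three given values yield: A + B + 2C = 4; 2A + B + 4C = 16; 3A + B + 8C = 38.
Subtracting the first from the second: A + 2C = 12.
Subtracting the second from the third: A + 4C = 22.
Solving: C = 5, A = 2, then B = -8.
Therefore w_8 = 16 + (-8) + 5·256 = 1288.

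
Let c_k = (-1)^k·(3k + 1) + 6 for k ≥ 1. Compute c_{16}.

55

(-1)^16 = 1; 3k + 1 at k=16 is 49; so c_{16} = 55.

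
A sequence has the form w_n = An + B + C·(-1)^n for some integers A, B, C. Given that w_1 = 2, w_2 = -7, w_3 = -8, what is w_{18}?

-87

The three given values yield: A + B - C = 2; 2A + B + C = -7; 3A + B - C = -8.
Subtracting the first from the second: A + 2C = -9.
Subtracting the second from the third: A - 2C = -1.
Solving: C = -2, A = -5, then B = 5.
Therefore w_{18} = -90 + 5 + (-2)·1 = -87.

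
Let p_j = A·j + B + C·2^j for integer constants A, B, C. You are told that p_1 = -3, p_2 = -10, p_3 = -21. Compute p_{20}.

-2097208

Plug in j = 1, 2, 3: A + B + 2C = -3; 2A + B + 4C = -10; 3A + B + 8C = -21.
Subtracting the first from the second: A + 2C = -7.
Subtracting the second from the third: A + 4C = -11.
Solving: C = -2, A = -3, then B = 4.
So p_j = -3·j + 4 + (-2)·2^j; at j=20 this is -2097208.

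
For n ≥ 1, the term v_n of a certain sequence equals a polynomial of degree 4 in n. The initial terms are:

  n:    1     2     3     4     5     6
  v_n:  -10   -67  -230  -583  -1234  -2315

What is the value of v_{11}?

-20470

1st diffs: -57, -163, -353, -651, -1081.
2nd diffs: -106, -190, -298, -430.
3rd diffs: -84, -108, -132.
4th diffs: -24, -24 (constant).
Newton forward-difference form: v_n = -10 + (-57)·C(n-1,1) + (-106)·C(n-1,2) + (-84)·C(n-1,3) + (-24)·C(n-1,4).
At n = 11: n-1 = 10, so v_{11} = -10 - 570 - 4770 - 10080 - 5040 = -20470.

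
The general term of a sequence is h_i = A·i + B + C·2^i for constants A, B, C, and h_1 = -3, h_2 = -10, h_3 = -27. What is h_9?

Write the equations: A + B + 2C = -3; 2A + B + 4C = -10; 3A + B + 8C = -27.
Subtracting the first from the second: A + 2C = -7.
Subtracting the second from the third: A + 4C = -17.
Solving: C = -5, A = 3, then B = 4.
Therefore h_9 = 27 + 4 + (-5)·512 = -2529.

-2529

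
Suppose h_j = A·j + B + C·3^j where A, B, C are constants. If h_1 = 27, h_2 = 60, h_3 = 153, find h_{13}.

7971663

At j = 1, 2, 3: A + B + 3C = 27; 2A + B + 9C = 60; 3A + B + 27C = 153.
Subtracting the first from the second: A + 6C = 33.
Subtracting the second from the third: A + 18C = 93.
Solving: C = 5, A = 3, then B = 9.
Hence h_{13} = 3·13 + 9 + 5·1594323 = 7971663.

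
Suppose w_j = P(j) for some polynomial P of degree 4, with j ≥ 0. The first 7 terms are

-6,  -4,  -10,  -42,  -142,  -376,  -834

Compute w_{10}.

-7546

1st diffs: 2, -6, -32, -100, -234, -458.
2nd diffs: -8, -26, -68, -134, -224.
3rd diffs: -18, -42, -66, -90.
4th diffs: -24, -24, -24 (constant).
So w_j = -j^4 + 3j^3 - 6j^2 + 6j - 6.
Evaluating at j = 10 gives w_{10} = -7546.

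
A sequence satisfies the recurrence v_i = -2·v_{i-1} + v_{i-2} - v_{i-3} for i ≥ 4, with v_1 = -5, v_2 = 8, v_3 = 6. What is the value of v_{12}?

1194

Compute successive terms:
v_4 = 1  v_5 = -4  v_6 = 3  v_7 = -11  v_8 = 29  v_9 = -72  v_{10} = 184  v_{11} = -469  v_{12} = 1194.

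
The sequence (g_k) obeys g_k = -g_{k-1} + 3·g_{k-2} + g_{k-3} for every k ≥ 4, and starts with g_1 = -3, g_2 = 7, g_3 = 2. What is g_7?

-46

Compute successive terms:
g_4 = 16, g_5 = -3, g_6 = 53, g_7 = -46.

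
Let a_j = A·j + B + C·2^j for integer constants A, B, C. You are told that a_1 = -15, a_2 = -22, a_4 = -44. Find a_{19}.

-524391

Plug in j = 1, 2, 4: A + B + 2C = -15; 2A + B + 4C = -22; 4A + B + 16C = -44.
Subtracting the first from the second: A + 2C = -7.
Subtracting the second from the third: 2A + 12C = -22.
Solving: C = -1, A = -5, then B = -8.
So a_j = -5·j + (-8) + (-1)·2^j; at j=19 this is -524391.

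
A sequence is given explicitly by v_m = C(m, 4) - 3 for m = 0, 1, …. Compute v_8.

67

C(8, 4) = 70, so v_8 = 67.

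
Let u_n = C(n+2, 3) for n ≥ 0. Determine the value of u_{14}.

C(16, 3) = 560, so u_{14} = 560.

560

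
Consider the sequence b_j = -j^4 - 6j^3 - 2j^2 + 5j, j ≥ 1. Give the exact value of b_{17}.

-113492

b_{17} = -1·17^4 - 6·17^3 - 2·17^2 + 5·17 = -113492.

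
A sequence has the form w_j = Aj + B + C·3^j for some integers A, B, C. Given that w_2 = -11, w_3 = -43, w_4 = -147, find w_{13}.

-3188595

The three given values yield: 2A + B + 9C = -11; 3A + B + 27C = -43; 4A + B + 81C = -147.
Subtracting the first from the second: A + 18C = -32.
Subtracting the second from the third: A + 54C = -104.
Solving: C = -2, A = 4, then B = -1.
So w_j = 4·j + (-1) + (-2)·3^j; at j=13 this is -3188595.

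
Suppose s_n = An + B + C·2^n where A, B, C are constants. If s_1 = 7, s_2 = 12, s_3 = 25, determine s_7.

493

Write the equations: A + B + 2C = 7; 2A + B + 4C = 12; 3A + B + 8C = 25.
Subtracting the first from the second: A + 2C = 5.
Subtracting the second from the third: A + 4C = 13.
Solving: C = 4, A = -3, then B = 2.
So s_n = -3·n + 2 + 4·2^n; at n=7 this is 493.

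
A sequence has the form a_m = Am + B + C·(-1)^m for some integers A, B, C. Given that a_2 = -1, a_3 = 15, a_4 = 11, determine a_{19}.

111

Write the equations: 2A + B + C = -1; 3A + B - C = 15; 4A + B + C = 11.
Subtracting the first from the second: A - 2C = 16.
Subtracting the second from the third: A + 2C = -4.
Solving: C = -5, A = 6, then B = -8.
Hence a_{19} = 6·19 + (-8) + (-5)·(-1) = 111.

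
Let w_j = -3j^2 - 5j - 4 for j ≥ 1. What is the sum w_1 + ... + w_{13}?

-2964

Over j = 1..13: Σj = 91, Σj² = 819.
Total = (-3)·819 + (-5)·91 + (-4)·13 = -2964.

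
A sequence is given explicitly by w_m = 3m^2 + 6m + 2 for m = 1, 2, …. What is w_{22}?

1586

w_{22} = 3·22^2 + 6·22 + 2 = 1586.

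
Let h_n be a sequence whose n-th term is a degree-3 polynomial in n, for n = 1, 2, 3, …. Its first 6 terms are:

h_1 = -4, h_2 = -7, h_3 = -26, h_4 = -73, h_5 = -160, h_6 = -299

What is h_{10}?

-1615

1st diffs: -3, -19, -47, -87, -139.
2nd diffs: -16, -28, -40, -52.
3rd diffs: -12, -12, -12 (constant).
So h_n = -2n^3 + 4n^2 - n - 5.
Evaluating at n = 10 gives h_{10} = -1615.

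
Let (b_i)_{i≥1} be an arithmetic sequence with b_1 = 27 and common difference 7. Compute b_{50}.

370

b_i = 27 + (i - 1)·7.
b_{50} = 27 + 49·7 = 370.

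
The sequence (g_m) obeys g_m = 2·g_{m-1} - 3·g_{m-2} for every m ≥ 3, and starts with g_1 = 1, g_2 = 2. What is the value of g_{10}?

Step forward from the initial values:
g_3 = 1  g_4 = -4  g_5 = -11  g_6 = -10  g_7 = 13  g_8 = 56  g_9 = 73  g_{10} = -22.

-22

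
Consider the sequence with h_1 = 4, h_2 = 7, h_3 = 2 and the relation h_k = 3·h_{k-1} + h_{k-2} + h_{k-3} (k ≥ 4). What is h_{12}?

Applying the relation repeatedly:
h_4 = 17, h_5 = 60, h_6 = 199, h_7 = 674, h_8 = 2281, h_9 = 7716, h_{10} = 26103, h_{11} = 88306, h_{12} = 298737.

298737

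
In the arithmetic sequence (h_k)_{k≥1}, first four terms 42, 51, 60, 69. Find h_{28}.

Common difference d = 9.
h_k = 42 + (k - 1)·9.
h_{28} = 42 + 27·9 = 285.

285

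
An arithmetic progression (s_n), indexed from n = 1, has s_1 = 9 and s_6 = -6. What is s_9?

-15

Common difference d = (-6 - 9) / (6 - 1) = -3.
s_n = 9 + (n - 1)·(-3).
s_9 = 9 + 8·(-3) = -15.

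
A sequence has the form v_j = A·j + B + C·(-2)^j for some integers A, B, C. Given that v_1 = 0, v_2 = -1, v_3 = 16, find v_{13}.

8250

Write the equations: A + B - 2C = 0; 2A + B + 4C = -1; 3A + B - 8C = 16.
Subtracting the first from the second: A + 6C = -1.
Subtracting the second from the third: A - 12C = 17.
Solving: C = -1, A = 5, then B = -7.
Hence v_{13} = 5·13 + (-7) + (-1)·(-8192) = 8250.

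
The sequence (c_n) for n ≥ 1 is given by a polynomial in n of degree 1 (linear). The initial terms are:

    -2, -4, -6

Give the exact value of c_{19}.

1st diffs: -2, -2 (constant).
So c_n = -2n.
Evaluating at n = 19 gives c_{19} = -38.

-38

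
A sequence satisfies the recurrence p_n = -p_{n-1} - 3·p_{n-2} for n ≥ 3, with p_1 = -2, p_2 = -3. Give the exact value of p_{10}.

432

Step forward from the initial values:
p_3 = 9, p_4 = 0, p_5 = -27, p_6 = 27, p_7 = 54, p_8 = -135, p_9 = -27, p_{10} = 432.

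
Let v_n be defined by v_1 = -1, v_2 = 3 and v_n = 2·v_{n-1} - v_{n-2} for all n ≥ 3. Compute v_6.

19

Applying the relation repeatedly:
v_3 = 7;  v_4 = 11;  v_5 = 15;  v_6 = 19.
(Characteristic roots are 1 and 1.)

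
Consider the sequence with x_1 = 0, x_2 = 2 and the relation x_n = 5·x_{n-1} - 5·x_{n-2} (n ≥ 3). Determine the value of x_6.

Iterate the recurrence:
x_3 = 10, x_4 = 40, x_5 = 150, x_6 = 550.

550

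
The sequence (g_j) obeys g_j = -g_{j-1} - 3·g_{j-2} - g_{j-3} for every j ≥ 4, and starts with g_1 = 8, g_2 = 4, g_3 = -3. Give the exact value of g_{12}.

571

Iterate the recurrence:
g_4 = -17, g_5 = 22, g_6 = 32, g_7 = -81, g_8 = -37, g_9 = 248, g_{10} = -56, g_{11} = -651, g_{12} = 571.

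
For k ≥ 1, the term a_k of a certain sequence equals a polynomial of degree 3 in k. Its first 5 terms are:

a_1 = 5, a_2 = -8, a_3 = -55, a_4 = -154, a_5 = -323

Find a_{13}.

-6355

1st diffs: -13, -47, -99, -169.
2nd diffs: -34, -52, -70.
3rd diffs: -18, -18 (constant).
Newton forward-difference form: a_k = 5 + (-13)·C(k-1,1) + (-34)·C(k-1,2) + (-18)·C(k-1,3).
At k = 13: k-1 = 12, so a_{13} = 5 - 156 - 2244 - 3960 = -6355.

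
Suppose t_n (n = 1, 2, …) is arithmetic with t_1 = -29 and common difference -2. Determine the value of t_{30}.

-87

t_n = -29 + (n - 1)·(-2).
t_{30} = -29 + 29·(-2) = -87.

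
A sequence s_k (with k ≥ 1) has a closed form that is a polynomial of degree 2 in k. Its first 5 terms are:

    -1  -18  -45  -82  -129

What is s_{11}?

-621

1st diffs: -17, -27, -37, -47.
2nd diffs: -10, -10, -10 (constant).
Newton forward-difference form: s_k = -1 + (-17)·C(k-1,1) + (-10)·C(k-1,2).
At k = 11: k-1 = 10, so s_{11} = -1 - 170 - 450 = -621.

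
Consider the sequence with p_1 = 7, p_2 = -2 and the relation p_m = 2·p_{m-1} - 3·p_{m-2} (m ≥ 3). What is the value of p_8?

Step forward from the initial values:
p_3 = -25  p_4 = -44  p_5 = -13  p_6 = 106  p_7 = 251  p_8 = 184.

184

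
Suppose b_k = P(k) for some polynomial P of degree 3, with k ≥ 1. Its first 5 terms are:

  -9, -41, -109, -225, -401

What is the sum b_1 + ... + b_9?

1st diffs: -32, -68, -116, -176.
2nd diffs: -36, -48, -60.
3rd diffs: -12, -12 (constant).
Newton forward-difference form: b_k = -9 + (-32)·C(k-1,1) + (-36)·C(k-1,2) + (-12)·C(k-1,3).
Continuing: -649, -981, -1409, -1945.
Summing k = 1..9 (9 terms) gives -5769.

-5769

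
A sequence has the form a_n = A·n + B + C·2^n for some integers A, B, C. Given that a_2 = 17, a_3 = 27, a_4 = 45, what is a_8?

533

Write the equations: 2A + B + 4C = 17; 3A + B + 8C = 27; 4A + B + 16C = 45.
Subtracting the first from the second: A + 4C = 10.
Subtracting the second from the third: A + 8C = 18.
Solving: C = 2, A = 2, then B = 5.
So a_n = 2·n + 5 + 2·2^n; at n=8 this is 533.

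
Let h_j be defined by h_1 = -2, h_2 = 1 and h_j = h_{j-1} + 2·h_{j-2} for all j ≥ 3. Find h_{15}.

Applying the relation repeatedly:
h_3 = -3; h_4 = -1; h_5 = -7; …; h_{12} = -681; h_{13} = -1367; h_{14} = -2729; h_{15} = -5463.
(Characteristic roots are 2 and -1.)

-5463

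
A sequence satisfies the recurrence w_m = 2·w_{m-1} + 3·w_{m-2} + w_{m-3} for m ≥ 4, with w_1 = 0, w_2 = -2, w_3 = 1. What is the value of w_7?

-75

Compute successive terms:
w_4 = -4  w_5 = -7  w_6 = -25  w_7 = -75.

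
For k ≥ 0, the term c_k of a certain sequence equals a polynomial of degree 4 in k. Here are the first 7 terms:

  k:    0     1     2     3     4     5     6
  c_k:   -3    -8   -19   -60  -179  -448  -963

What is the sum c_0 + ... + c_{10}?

1st diffs: -5, -11, -41, -119, -269, -515.
2nd diffs: -6, -30, -78, -150, -246.
3rd diffs: -24, -48, -72, -96.
4th diffs: -24, -24, -24 (constant).
So c_k = -k^4 + 2k^3 - 2k^2 - 4k - 3.
Continuing: -1844, -3235, -5304, -8243.
Summing k = 0..10 (11 terms) gives -20306.

-20306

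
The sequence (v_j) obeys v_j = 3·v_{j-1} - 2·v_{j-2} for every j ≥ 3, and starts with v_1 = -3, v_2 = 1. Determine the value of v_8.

505

Iterate the recurrence:
v_3 = 9;  v_4 = 25;  v_5 = 57;  v_6 = 121;  v_7 = 249;  v_8 = 505.
(Characteristic roots are 2 and 1.)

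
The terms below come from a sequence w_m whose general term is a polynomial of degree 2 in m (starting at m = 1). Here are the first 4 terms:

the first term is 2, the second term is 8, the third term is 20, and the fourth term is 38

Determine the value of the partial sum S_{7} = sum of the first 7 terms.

1st diffs: 6, 12, 18.
2nd diffs: 6, 6 (constant).
Newton forward-difference form: w_m = 2 + 6·C(m-1,1) + 6·C(m-1,2).
Continuing: 62, 92, 128.
Summing m = 1..7 (7 terms) gives 350.

350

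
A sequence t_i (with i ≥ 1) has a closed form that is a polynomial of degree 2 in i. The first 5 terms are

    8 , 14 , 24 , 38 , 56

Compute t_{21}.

888

1st diffs: 6, 10, 14, 18.
2nd diffs: 4, 4, 4 (constant).
Newton forward-difference form: t_i = 8 + 6·C(i-1,1) + 4·C(i-1,2).
At i = 21: i-1 = 20, so t_{21} = 8 + 120 + 760 = 888.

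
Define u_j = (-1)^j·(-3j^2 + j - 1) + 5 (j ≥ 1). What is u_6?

(-1)^6 = 1; -3j^2 + j - 1 at j=6 is -103; so u_6 = -98.

-98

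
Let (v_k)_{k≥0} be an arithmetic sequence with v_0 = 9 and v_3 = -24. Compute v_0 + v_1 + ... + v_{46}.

Common difference d = (-24 - 9) / (3 - 0) = -11.
v_k = 9 + (k - 0)·(-11).
v_{46} = -497; S = 47·(9 + (-497))/2 = -11468.

-11468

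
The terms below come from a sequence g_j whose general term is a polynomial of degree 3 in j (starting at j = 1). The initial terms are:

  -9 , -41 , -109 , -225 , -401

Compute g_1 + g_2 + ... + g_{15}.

1st diffs: -32, -68, -116, -176.
2nd diffs: -36, -48, -60.
3rd diffs: -12, -12 (constant).
Newton forward-difference form: g_j = -9 + (-32)·C(j-1,1) + (-36)·C(j-1,2) + (-12)·C(j-1,3).
Continuing: …, -649, -981, -1409, -1945, …, g_{15} = -8101.
Summing j = 1..15 (15 terms) gives -36255.

-36255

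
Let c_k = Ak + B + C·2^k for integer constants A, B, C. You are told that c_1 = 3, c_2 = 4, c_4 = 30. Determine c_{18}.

At k = 1, 2, 4: A + B + 2C = 3; 2A + B + 4C = 4; 4A + B + 16C = 30.
Subtracting the first from the second: A + 2C = 1.
Subtracting the second from the third: 2A + 12C = 26.
Solving: C = 3, A = -5, then B = 2.
Therefore c_{18} = -90 + 2 + 3·262144 = 786344.

786344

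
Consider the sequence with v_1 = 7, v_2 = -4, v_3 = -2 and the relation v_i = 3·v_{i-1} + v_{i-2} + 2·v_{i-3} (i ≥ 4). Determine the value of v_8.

94

v_4 = 4  v_5 = 2  v_6 = 6  v_7 = 28  v_8 = 94.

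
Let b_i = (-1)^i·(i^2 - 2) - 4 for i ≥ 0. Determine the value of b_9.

(-1)^9 = -1; i^2 - 2 at i=9 is 79; so b_9 = -83.

-83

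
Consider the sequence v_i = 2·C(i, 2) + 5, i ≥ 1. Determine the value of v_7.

C(7, 2) = 21, so v_7 = 47.

47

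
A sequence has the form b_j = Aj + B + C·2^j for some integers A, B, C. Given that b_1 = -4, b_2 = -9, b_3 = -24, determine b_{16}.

Plug in j = 1, 2, 3: A + B + 2C = -4; 2A + B + 4C = -9; 3A + B + 8C = -24.
Subtracting the first from the second: A + 2C = -5.
Subtracting the second from the third: A + 4C = -15.
Solving: C = -5, A = 5, then B = 1.
So b_j = 5·j + 1 + (-5)·2^j; at j=16 this is -327599.

-327599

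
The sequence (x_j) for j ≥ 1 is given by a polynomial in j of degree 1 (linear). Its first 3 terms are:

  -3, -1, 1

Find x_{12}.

19

1st diffs: 2, 2 (constant).
So x_j = 2j - 5.
Evaluating at j = 12 gives x_{12} = 19.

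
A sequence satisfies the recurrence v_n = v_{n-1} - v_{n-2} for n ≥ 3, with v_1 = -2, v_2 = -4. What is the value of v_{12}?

v_3 = -2; v_4 = 2; v_5 = 4; v_6 = 2; v_7 = -2; v_8 = -4; v_9 = -2; v_{10} = 2; v_{11} = 4; v_{12} = 2.

2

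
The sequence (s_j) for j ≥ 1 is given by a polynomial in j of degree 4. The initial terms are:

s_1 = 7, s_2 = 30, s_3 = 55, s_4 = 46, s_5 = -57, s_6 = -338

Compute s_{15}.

1st diffs: 23, 25, -9, -103, -281.
2nd diffs: 2, -34, -94, -178.
3rd diffs: -36, -60, -84.
4th diffs: -24, -24 (constant).
Newton forward-difference form: s_j = 7 + 23·C(j-1,1) + 2·C(j-1,2) + (-36)·C(j-1,3) + (-24)·C(j-1,4).
At j = 15: j-1 = 14, so s_{15} = 7 + 322 + 182 - 13104 - 24024 = -36617.

-36617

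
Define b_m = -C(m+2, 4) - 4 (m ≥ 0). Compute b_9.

C(11, 4) = 330, so b_9 = -334.

-334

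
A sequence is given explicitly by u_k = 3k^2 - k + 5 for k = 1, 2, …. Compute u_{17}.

u_{17} = 3·17^2 - 1·17 + 5 = 855.

855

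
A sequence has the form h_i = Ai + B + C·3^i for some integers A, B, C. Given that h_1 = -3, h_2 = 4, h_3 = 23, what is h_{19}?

Write the equations: A + B + 3C = -3; 2A + B + 9C = 4; 3A + B + 27C = 23.
Subtracting the first from the second: A + 6C = 7.
Subtracting the second from the third: A + 18C = 19.
Solving: C = 1, A = 1, then B = -7.
Hence h_{19} = 1·19 + (-7) + 1·1162261467 = 1162261479.

1162261479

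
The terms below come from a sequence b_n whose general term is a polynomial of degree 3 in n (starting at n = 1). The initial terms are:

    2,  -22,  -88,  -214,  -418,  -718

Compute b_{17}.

-15502

1st diffs: -24, -66, -126, -204, -300.
2nd diffs: -42, -60, -78, -96.
3rd diffs: -18, -18, -18 (constant).
Newton forward-difference form: b_n = 2 + (-24)·C(n-1,1) + (-42)·C(n-1,2) + (-18)·C(n-1,3).
At n = 17: n-1 = 16, so b_{17} = 2 - 384 - 5040 - 10080 = -15502.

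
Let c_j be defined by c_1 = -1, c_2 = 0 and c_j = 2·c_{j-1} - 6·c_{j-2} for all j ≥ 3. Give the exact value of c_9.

1392

Step forward from the initial values:
c_3 = 6, c_4 = 12, c_5 = -12, c_6 = -96, c_7 = -120, c_8 = 336, c_9 = 1392.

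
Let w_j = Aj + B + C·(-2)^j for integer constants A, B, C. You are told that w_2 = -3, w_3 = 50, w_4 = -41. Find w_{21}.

8388716

Plug in j = 2, 3, 4: 2A + B + 4C = -3; 3A + B - 8C = 50; 4A + B + 16C = -41.
Subtracting the first from the second: A - 12C = 53.
Subtracting the second from the third: A + 24C = -91.
Solving: C = -4, A = 5, then B = 3.
Therefore w_{21} = 105 + 3 + (-4)·(-2097152) = 8388716.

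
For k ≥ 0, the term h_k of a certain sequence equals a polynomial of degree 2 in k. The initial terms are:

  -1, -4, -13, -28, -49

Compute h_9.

-244

1st diffs: -3, -9, -15, -21.
2nd diffs: -6, -6, -6 (constant).
Newton forward-difference form: h_k = -1 + (-3)·C(k,1) + (-6)·C(k,2).
At k = 9: k = 9, so h_9 = -1 - 27 - 216 = -244.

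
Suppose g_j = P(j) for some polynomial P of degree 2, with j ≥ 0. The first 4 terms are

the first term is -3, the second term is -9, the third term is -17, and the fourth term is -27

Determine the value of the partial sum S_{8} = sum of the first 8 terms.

1st diffs: -6, -8, -10.
2nd diffs: -2, -2 (constant).
Newton forward-difference form: g_j = -3 + (-6)·C(j,1) + (-2)·C(j,2).
Continuing: -39, -53, -69, -87.
Summing j = 0..7 (8 terms) gives -304.

-304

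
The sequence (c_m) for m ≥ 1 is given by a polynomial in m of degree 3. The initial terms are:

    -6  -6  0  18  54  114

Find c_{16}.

3354

1st diffs: 0, 6, 18, 36, 60.
2nd diffs: 6, 12, 18, 24.
3rd diffs: 6, 6, 6 (constant).
So c_m = m^3 - 3m^2 + 2m - 6.
Evaluating at m = 16 gives c_{16} = 3354.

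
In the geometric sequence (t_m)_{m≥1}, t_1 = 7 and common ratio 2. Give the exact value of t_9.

1792

t_m = 7·2^(m-1).
t_9 = 7·2^8 = 1792.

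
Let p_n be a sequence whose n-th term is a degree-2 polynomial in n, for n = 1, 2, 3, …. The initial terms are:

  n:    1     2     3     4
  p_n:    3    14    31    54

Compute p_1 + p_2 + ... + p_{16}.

1st diffs: 11, 17, 23.
2nd diffs: 6, 6 (constant).
Newton forward-difference form: p_n = 3 + 11·C(n-1,1) + 6·C(n-1,2).
Continuing: …, 83, 118, 159, 206, …, p_{16} = 798.
Summing n = 1..16 (16 terms) gives 4728.

4728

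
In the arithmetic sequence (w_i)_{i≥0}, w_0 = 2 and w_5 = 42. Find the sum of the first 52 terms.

Common difference d = (42 - 2) / (5 - 0) = 8.
w_i = 2 + (i - 0)·8.
w_{51} = 410; S = 52·(2 + 410)/2 = 10712.

10712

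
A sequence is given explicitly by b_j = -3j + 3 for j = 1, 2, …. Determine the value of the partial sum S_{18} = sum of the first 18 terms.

-459

Over j = 1..18: Σj = 171.
Total = (-3)·171 + (3)·18 = -459.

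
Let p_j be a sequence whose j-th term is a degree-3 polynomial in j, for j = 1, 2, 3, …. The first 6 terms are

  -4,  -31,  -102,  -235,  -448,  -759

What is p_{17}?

-15796

1st diffs: -27, -71, -133, -213, -311.
2nd diffs: -44, -62, -80, -98.
3rd diffs: -18, -18, -18 (constant).
So p_j = -3j^3 - 4j^2 + 6j - 3.
Evaluating at j = 17 gives p_{17} = -15796.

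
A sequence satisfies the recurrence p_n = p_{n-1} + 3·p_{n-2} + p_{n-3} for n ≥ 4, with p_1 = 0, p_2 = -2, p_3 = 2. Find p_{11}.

Applying the relation repeatedly:
p_4 = -4  p_5 = 0  p_6 = -10  p_7 = -14  p_8 = -44  p_9 = -96  p_{10} = -242  p_{11} = -574.

-574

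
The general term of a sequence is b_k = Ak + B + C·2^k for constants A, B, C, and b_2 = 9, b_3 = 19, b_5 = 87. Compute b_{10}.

The three given values yield: 2A + B + 4C = 9; 3A + B + 8C = 19; 5A + B + 32C = 87.
Subtracting the first from the second: A + 4C = 10.
Subtracting the second from the third: 2A + 24C = 68.
Solving: C = 3, A = -2, then B = 1.
Hence b_{10} = -2·10 + 1 + 3·1024 = 3053.

3053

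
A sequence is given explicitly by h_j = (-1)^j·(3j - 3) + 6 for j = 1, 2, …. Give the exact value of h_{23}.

(-1)^23 = -1; 3j - 3 at j=23 is 66; so h_{23} = -60.

-60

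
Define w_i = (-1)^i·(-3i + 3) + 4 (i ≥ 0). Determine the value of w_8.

(-1)^8 = 1; -3i + 3 at i=8 is -21; so w_8 = -17.

-17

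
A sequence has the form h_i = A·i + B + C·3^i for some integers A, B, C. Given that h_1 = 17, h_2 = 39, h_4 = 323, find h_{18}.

1549681927

Plug in i = 1, 2, 4: A + B + 3C = 17; 2A + B + 9C = 39; 4A + B + 81C = 323.
Subtracting the first from the second: A + 6C = 22.
Subtracting the second from the third: 2A + 72C = 284.
Solving: C = 4, A = -2, then B = 7.
Hence h_{18} = -2·18 + 7 + 4·387420489 = 1549681927.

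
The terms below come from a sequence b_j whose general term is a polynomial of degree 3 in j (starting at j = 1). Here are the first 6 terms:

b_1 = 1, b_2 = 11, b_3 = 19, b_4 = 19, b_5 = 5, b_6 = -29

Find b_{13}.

1st diffs: 10, 8, 0, -14, -34.
2nd diffs: -2, -8, -14, -20.
3rd diffs: -6, -6, -6 (constant).
Newton forward-difference form: b_j = 1 + 10·C(j-1,1) + (-2)·C(j-1,2) + (-6)·C(j-1,3).
At j = 13: j-1 = 12, so b_{13} = 1 + 120 - 132 - 1320 = -1331.

-1331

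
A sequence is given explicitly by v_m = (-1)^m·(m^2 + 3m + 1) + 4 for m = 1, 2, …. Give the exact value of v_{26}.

759

(-1)^26 = 1; m^2 + 3m + 1 at m=26 is 755; so v_{26} = 759.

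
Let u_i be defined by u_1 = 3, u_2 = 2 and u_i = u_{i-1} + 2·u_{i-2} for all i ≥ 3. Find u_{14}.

13652

Compute successive terms:
u_3 = 8, u_4 = 12, u_5 = 28, …, u_{11} = 1708, u_{12} = 3412, u_{13} = 6828, u_{14} = 13652.
(Characteristic roots are 2 and -1.)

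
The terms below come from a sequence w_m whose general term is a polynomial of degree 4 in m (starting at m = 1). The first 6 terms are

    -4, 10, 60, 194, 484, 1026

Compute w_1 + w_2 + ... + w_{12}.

51564

1st diffs: 14, 50, 134, 290, 542.
2nd diffs: 36, 84, 156, 252.
3rd diffs: 48, 72, 96.
4th diffs: 24, 24 (constant).
Newton forward-difference form: w_m = -4 + 14·C(m-1,1) + 36·C(m-1,2) + 48·C(m-1,3) + 24·C(m-1,4).
Continuing: …, 1940, 3370, 5484, 8474, …, w_{12} = 17970.
Summing m = 1..12 (12 terms) gives 51564.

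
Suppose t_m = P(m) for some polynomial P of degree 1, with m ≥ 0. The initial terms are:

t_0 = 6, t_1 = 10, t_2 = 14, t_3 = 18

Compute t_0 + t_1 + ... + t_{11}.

336

1st diffs: 4, 4, 4 (constant).
So t_m = 4m + 6.
Continuing: …, 22, 26, 30, 34, …, t_{11} = 50.
Summing m = 0..11 (12 terms) gives 336.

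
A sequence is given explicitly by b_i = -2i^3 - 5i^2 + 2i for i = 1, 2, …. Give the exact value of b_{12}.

b_{12} = -2·12^3 - 5·12^2 + 2·12 = -4152.

-4152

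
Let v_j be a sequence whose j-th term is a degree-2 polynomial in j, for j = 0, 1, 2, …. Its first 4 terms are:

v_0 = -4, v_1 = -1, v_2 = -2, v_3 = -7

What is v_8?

-92

1st diffs: 3, -1, -5.
2nd diffs: -4, -4 (constant).
So v_j = -2j^2 + 5j - 4.
Evaluating at j = 8 gives v_8 = -92.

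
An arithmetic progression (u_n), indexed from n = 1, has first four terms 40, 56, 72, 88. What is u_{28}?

Common difference d = 16.
u_n = 40 + (n - 1)·16.
u_{28} = 40 + 27·16 = 472.

472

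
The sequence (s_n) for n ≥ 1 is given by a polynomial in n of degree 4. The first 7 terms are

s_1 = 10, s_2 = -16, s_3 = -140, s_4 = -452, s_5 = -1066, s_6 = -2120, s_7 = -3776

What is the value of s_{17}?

-106246

1st diffs: -26, -124, -312, -614, -1054, -1656.
2nd diffs: -98, -188, -302, -440, -602.
3rd diffs: -90, -114, -138, -162.
4th diffs: -24, -24, -24 (constant).
So s_n = -n^4 - 5n^3 + 6n^2 + 6n + 4.
Evaluating at n = 17 gives s_{17} = -106246.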